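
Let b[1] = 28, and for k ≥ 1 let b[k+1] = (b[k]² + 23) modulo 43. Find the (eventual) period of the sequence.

9

Listing terms: b[1] = 28, b[2] = 33, b[3] = 37, b[4] = 16, b[5] = 21, b[6] = 34, b[7] = 18, b[8] = 3, b[9] = 32, b[10] = 15, b[11] = 33.
Since b[11] = b[2] = 33, the sequence is eventually periodic: after a pre-period of length 1 it cycles with period 9.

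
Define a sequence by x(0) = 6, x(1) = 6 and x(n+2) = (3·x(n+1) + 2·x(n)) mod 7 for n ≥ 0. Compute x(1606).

2

x(0) = 6,  x(1) = 6,  x(2) = 2,  x(3) = 4,  x(4) = 2,  x(5) = 0,  x(6) = 4,  x(7) = 5,  x(8) = 2,  x(9) = 2,  x(10) = 3,  x(11) = 6,  x(12) = 3,  x(13) = 0,  x(14) = 6,  x(15) = 4,  x(16) = 3,  x(17) = 3,  x(18) = 1,  x(19) = 2,  x(20) = 1,  x(21) = 0,  x(22) = 2,  x(23) = 6,  x(24) = 1,  x(25) = 1,  x(26) = 5,  x(27) = 3,  x(28) = 5,  x(29) = 0,  x(30) = 3,  x(31) = 2,  x(32) = 5,  x(33) = 5,  x(34) = 4,  x(35) = 1,  x(36) = 4,  x(37) = 0,  x(38) = 1,  x(39) = 3,  x(40) = 4,  x(41) = 4,  x(42) = 6,  x(43) = 5,  x(44) = 6,  x(45) = 0,  x(46) = 5,  x(47) = 1,  x(48) = 6,  x(49) = 6.
The sequence repeats with period 48.
So x(1606) = x(0 + ((1606-0) mod 48)) = x(22) = 2.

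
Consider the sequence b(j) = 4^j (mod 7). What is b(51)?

1

b(1) = 4; b(2) = 2; b(3) = 1; b(4) = 4.
The sequence repeats with period 3.
So b(51) = b(1 + ((51-1) mod 3)) = b(3) = 1.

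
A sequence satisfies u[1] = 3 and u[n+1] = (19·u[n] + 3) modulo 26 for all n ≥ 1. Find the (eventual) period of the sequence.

12

We have u[1] = 3,  u[2] = 8,  u[3] = 25,  u[4] = 10,  u[5] = 11,  u[6] = 4,  u[7] = 1,  u[8] = 22,  u[9] = 5,  u[10] = 20,  u[11] = 19,  u[12] = 0,  u[13] = 3.
Since u[13] = u[1] = 3, the sequence is periodic with period 12.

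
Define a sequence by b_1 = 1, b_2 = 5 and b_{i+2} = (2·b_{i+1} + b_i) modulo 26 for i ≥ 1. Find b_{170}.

Listing terms: b_1 = 1, b_2 = 5, b_3 = 11, b_4 = 1, b_5 = 13, b_6 = 1, b_7 = 15, b_8 = 5, b_9 = 25, b_{10} = 3, b_{11} = 5, b_{12} = 13, b_{13} = 5, b_{14} = 23, b_{15} = 25, b_{16} = 21, b_{17} = 15, b_{18} = 25, b_{19} = 13, b_{20} = 25, b_{21} = 11, b_{22} = 21, b_{23} = 1, b_{24} = 23, b_{25} = 21, b_{26} = 13, b_{27} = 21, b_{28} = 3, b_{29} = 1, b_{30} = 5.
Since (b_{29}, b_{30}) = (b_1, b_2) = (1, 5) (two consecutive terms determine the rest), the sequence is periodic with period 28.
So b_{170} = b_{1 + ((170-1) mod 28)} = b_2 = 5.

5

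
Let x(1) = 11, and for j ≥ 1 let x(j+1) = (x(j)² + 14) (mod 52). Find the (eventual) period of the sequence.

4

x(1) = 11,  x(2) = 31,  x(3) = 39,  x(4) = 27,  x(5) = 15,  x(6) = 31.
Since x(6) = x(2) = 31, the sequence is eventually periodic: after a pre-period of length 1 it cycles with period 4.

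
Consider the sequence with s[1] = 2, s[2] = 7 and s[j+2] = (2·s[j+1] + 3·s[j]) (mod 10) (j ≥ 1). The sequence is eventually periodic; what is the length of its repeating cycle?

Computing terms: s[1] = 2; s[2] = 7; s[3] = 0; s[4] = 1; s[5] = 2; s[6] = 7.
The sequence repeats with period 4.

4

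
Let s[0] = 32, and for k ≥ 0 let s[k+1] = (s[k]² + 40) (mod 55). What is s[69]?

Listing terms: s[0] = 32,  s[1] = 19,  s[2] = 16,  s[3] = 21,  s[4] = 41,  s[5] = 16.
Since s[5] = s[2] = 16, the sequence is eventually periodic: after a pre-period of length 2 it cycles with period 3.
For k ≥ 2, s[k] depends only on (k - 2) mod 3. (69 - 2) mod 3 = 1, so s[69] = s[3] = 21.

21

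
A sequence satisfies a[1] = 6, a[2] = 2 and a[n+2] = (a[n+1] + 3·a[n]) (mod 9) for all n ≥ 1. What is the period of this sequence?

Listing terms: a[1] = 6, a[2] = 2, a[3] = 2, a[4] = 8, a[5] = 5, a[6] = 2, a[7] = 8.
Since (a[6], a[7]) = (a[3], a[4]) = (2, 8) (two consecutive terms determine the rest), the sequence is eventually periodic: after a pre-period of length 2 it cycles with period 3.

3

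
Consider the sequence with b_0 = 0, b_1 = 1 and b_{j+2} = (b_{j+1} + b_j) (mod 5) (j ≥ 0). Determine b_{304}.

3

Listing terms: b_0 = 0,  b_1 = 1,  b_2 = 1,  b_3 = 2,  b_4 = 3,  b_5 = 0,  b_6 = 3,  b_7 = 3,  b_8 = 1,  b_9 = 4,  b_{10} = 0,  b_{11} = 4,  b_{12} = 4,  b_{13} = 3,  b_{14} = 2,  b_{15} = 0,  b_{16} = 2,  b_{17} = 2,  b_{18} = 4,  b_{19} = 1,  b_{20} = 0,  b_{21} = 1.
The sequence repeats with period 20.
So b_{304} = b_{0 + ((304-0) mod 20)} = b_4 = 3.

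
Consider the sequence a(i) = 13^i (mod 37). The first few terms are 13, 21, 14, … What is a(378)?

Computing terms: a(1) = 13, a(2) = 21, a(3) = 14, a(4) = 34, a(5) = 35, a(6) = 11, a(7) = 32, a(8) = 9, a(9) = 6, a(10) = 4, a(11) = 15, a(12) = 10, a(13) = 19, a(14) = 25, a(15) = 29, a(16) = 7, a(17) = 17, a(18) = 36, a(19) = 24, a(20) = 16, a(21) = 23, a(22) = 3, a(23) = 2, a(24) = 26, a(25) = 5, a(26) = 28, a(27) = 31, a(28) = 33, a(29) = 22, a(30) = 27, a(31) = 18, a(32) = 12, a(33) = 8, a(34) = 30, a(35) = 20, a(36) = 1, a(37) = 13.
Since a(37) = a(1) = 13, the sequence is periodic with period 36.
So a(378) = a(1 + ((378-1) mod 36)) = a(18) = 36.

36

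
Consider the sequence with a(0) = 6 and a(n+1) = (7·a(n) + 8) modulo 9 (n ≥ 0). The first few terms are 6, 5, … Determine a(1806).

0

Computing terms: a(0) = 6, a(1) = 5, a(2) = 7, a(3) = 3, a(4) = 2, a(5) = 4, a(6) = 0, a(7) = 8, a(8) = 1, a(9) = 6.
The sequence repeats with period 9.
So a(1806) = a(0 + ((1806-0) mod 9)) = a(6) = 0.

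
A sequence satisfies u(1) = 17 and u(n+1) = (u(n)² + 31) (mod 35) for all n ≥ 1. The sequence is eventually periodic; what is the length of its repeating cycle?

We have u(1) = 17; u(2) = 5; u(3) = 21; u(4) = 17.
The sequence repeats with period 3.

3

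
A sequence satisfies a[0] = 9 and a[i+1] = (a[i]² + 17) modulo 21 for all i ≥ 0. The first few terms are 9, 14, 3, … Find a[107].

17

Listing terms: a[0] = 9, a[1] = 14, a[2] = 3, a[3] = 5, a[4] = 0, a[5] = 17, a[6] = 12, a[7] = 14.
Since a[7] = a[1] = 14, the sequence is eventually periodic: after a pre-period of length 1 it cycles with period 6.
For i ≥ 1, a[i] depends only on (i - 1) mod 6. (107 - 1) mod 6 = 4, so a[107] = a[5] = 17.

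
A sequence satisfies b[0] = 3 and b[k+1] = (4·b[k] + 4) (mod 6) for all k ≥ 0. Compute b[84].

We have b[0] = 3, b[1] = 4, b[2] = 2, b[3] = 0, b[4] = 4.
Since b[4] = b[1] = 4, the sequence is eventually periodic: after a pre-period of length 1 it cycles with period 3.
For k ≥ 1, b[k] depends only on (k - 1) mod 3. (84 - 1) mod 3 = 2, so b[84] = b[3] = 0.

0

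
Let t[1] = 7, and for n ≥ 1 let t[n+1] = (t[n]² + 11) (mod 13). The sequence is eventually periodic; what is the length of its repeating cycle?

Listing terms: t[1] = 7,  t[2] = 8,  t[3] = 10,  t[4] = 7.
Since t[4] = t[1] = 7, the sequence is periodic with period 3.

3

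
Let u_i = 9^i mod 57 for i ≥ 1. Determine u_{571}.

Computing terms: u_1 = 9; u_2 = 24; u_3 = 45; u_4 = 6; u_5 = 54; u_6 = 30; u_7 = 42; u_8 = 36; u_9 = 39; u_{10} = 9.
The sequence repeats with period 9.
(571 - 1) mod 9 = 3, so u_{571} = u_4 = 6.

6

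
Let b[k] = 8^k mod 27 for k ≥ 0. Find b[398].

b[0] = 1, b[1] = 8, b[2] = 10, b[3] = 26, b[4] = 19, b[5] = 17, b[6] = 1.
Since b[6] = b[0] = 1, the sequence is periodic with period 6.
(398 - 0) mod 6 = 2, so b[398] = b[2] = 10.

10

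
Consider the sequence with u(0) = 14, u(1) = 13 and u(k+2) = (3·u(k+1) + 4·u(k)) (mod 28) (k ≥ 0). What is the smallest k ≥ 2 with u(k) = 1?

3

Listing terms: u(0) = 14, u(1) = 13, u(2) = 11, u(3) = 1, u(4) = 19, u(5) = 5, u(6) = 7, u(7) = 13, u(8) = 11.
Since (u(7), u(8)) = (u(1), u(2)) = (13, 11) (two consecutive terms determine the rest), the sequence is eventually periodic: after a pre-period of length 1 it cycles with period 6.
The value 1 first appears (with k ≥ 2) at u(3).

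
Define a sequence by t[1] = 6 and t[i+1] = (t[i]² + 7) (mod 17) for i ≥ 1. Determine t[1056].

t[1] = 6; t[2] = 9; t[3] = 3; t[4] = 16; t[5] = 8; t[6] = 3.
Since t[6] = t[3] = 3, the sequence is eventually periodic: after a pre-period of length 2 it cycles with period 3.
For i ≥ 3, t[i] depends only on (i - 3) mod 3. (1056 - 3) mod 3 = 0, so t[1056] = t[3] = 3.

3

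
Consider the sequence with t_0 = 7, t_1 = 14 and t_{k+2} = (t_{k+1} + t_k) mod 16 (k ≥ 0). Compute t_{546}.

t_0 = 7,  t_1 = 14,  t_2 = 5,  t_3 = 3,  t_4 = 8,  t_5 = 11,  t_6 = 3,  t_7 = 14,  t_8 = 1,  t_9 = 15,  t_{10} = 0,  t_{11} = 15,  t_{12} = 15,  t_{13} = 14,  t_{14} = 13,  t_{15} = 11,  t_{16} = 8,  t_{17} = 3,  t_{18} = 11,  t_{19} = 14,  t_{20} = 9,  t_{21} = 7,  t_{22} = 0,  t_{23} = 7,  t_{24} = 7,  t_{25} = 14.
Since (t_{24}, t_{25}) = (t_0, t_1) = (7, 14) (two consecutive terms determine the rest), the sequence is periodic with period 24.
So t_{546} = t_{0 + ((546-0) mod 24)} = t_{18} = 11.

11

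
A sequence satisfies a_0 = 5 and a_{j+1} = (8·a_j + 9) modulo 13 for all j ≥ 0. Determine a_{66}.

We have a_0 = 5,  a_1 = 10,  a_2 = 11,  a_3 = 6,  a_4 = 5.
Since a_4 = a_0 = 5, the sequence is periodic with period 4.
(66 - 0) mod 4 = 2, so a_{66} = a_2 = 11.

11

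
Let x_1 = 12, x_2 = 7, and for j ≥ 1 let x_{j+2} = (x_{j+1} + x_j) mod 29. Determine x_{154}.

24

Computing terms: x_1 = 12; x_2 = 7; x_3 = 19; x_4 = 26; x_5 = 16; x_6 = 13; x_7 = 0; x_8 = 13; x_9 = 13; x_{10} = 26; x_{11} = 10; x_{12} = 7; x_{13} = 17; x_{14} = 24; x_{15} = 12; x_{16} = 7.
Since (x_{15}, x_{16}) = (x_1, x_2) = (12, 7) (two consecutive terms determine the rest), the sequence is periodic with period 14.
So x_{154} = x_{1 + ((154-1) mod 14)} = x_{14} = 24.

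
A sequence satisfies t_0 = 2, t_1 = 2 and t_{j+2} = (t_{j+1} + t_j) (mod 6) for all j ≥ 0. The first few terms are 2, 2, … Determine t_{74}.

4

t_0 = 2; t_1 = 2; t_2 = 4; t_3 = 0; t_4 = 4; t_5 = 4; t_6 = 2; t_7 = 0; t_8 = 2; t_9 = 2.
The sequence repeats with period 8.
So t_{74} = t_{0 + ((74-0) mod 8)} = t_2 = 4.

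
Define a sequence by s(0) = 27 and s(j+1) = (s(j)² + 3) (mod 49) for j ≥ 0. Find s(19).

3

Computing terms: s(0) = 27; s(1) = 46; s(2) = 12; s(3) = 0; s(4) = 3; s(5) = 12.
Since s(5) = s(2) = 12, the sequence is eventually periodic: after a pre-period of length 2 it cycles with period 3.
For j ≥ 2, s(j) depends only on (j - 2) mod 3. (19 - 2) mod 3 = 2, so s(19) = s(4) = 3.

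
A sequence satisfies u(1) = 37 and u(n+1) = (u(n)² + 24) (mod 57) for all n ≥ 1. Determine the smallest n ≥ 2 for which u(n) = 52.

4

u(1) = 37, u(2) = 25, u(3) = 22, u(4) = 52, u(5) = 49, u(6) = 31, u(7) = 16, u(8) = 52.
Since u(8) = u(4) = 52, the sequence is eventually periodic: after a pre-period of length 3 it cycles with period 4.
The value 52 first appears (with n ≥ 2) at u(4).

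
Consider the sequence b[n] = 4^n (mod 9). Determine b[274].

We have b[0] = 1, b[1] = 4, b[2] = 7, b[3] = 1.
Since b[3] = b[0] = 1, the sequence is periodic with period 3.
So b[274] = b[0 + ((274-0) mod 3)] = b[1] = 4.

4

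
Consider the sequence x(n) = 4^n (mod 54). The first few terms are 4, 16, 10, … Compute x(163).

4

x(1) = 4; x(2) = 16; x(3) = 10; x(4) = 40; x(5) = 52; x(6) = 46; x(7) = 22; x(8) = 34; x(9) = 28; x(10) = 4.
The sequence repeats with period 9.
(163 - 1) mod 9 = 0, so x(163) = x(1) = 4.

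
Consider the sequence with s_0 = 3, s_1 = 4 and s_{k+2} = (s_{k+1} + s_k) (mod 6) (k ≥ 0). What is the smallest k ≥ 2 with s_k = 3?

Computing terms: s_0 = 3, s_1 = 4, s_2 = 1, s_3 = 5, s_4 = 0, s_5 = 5, s_6 = 5, s_7 = 4, s_8 = 3, s_9 = 1, s_{10} = 4, s_{11} = 5, s_{12} = 3, s_{13} = 2, s_{14} = 5, s_{15} = 1, s_{16} = 0, s_{17} = 1, s_{18} = 1, s_{19} = 2, s_{20} = 3, s_{21} = 5, s_{22} = 2, s_{23} = 1, s_{24} = 3, s_{25} = 4.
The sequence repeats with period 24.
The value 3 first appears (with k ≥ 2) at s_8.

8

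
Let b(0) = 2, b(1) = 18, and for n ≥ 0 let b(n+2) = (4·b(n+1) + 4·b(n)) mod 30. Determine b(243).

2

We have b(0) = 2,  b(1) = 18,  b(2) = 20,  b(3) = 2,  b(4) = 28,  b(5) = 0,  b(6) = 22,  b(7) = 28,  b(8) = 20,  b(9) = 12,  b(10) = 8,  b(11) = 20,  b(12) = 22,  b(13) = 18,  b(14) = 10,  b(15) = 22,  b(16) = 8,  b(17) = 0,  b(18) = 2,  b(19) = 8,  b(20) = 10,  b(21) = 12,  b(22) = 28,  b(23) = 10,  b(24) = 2,  b(25) = 18.
Since (b(24), b(25)) = (b(0), b(1)) = (2, 18) (two consecutive terms determine the rest), the sequence is periodic with period 24.
So b(243) = b(0 + ((243-0) mod 24)) = b(3) = 2.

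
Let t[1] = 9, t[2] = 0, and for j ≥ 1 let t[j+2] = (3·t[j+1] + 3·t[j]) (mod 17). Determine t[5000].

3

Listing terms: t[1] = 9, t[2] = 0, t[3] = 10, t[4] = 13, t[5] = 1, t[6] = 8, t[7] = 10, t[8] = 3, t[9] = 5, t[10] = 7, t[11] = 2, t[12] = 10, t[13] = 2, t[14] = 2, t[15] = 12, t[16] = 8, t[17] = 9, t[18] = 0.
The sequence repeats with period 16.
So t[5000] = t[1 + ((5000-1) mod 16)] = t[8] = 3.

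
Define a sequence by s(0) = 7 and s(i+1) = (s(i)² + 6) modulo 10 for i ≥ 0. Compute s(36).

7

Computing terms: s(0) = 7,  s(1) = 5,  s(2) = 1,  s(3) = 7.
Since s(3) = s(0) = 7, the sequence is periodic with period 3.
So s(36) = s(0 + ((36-0) mod 3)) = s(0) = 7.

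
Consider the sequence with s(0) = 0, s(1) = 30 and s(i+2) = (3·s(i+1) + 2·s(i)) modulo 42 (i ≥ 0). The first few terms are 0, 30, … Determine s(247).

We have s(0) = 0; s(1) = 30; s(2) = 6; s(3) = 36; s(4) = 36; s(5) = 12; s(6) = 24; s(7) = 12; s(8) = 0; s(9) = 24; s(10) = 30; s(11) = 12; s(12) = 12; s(13) = 18; s(14) = 36; s(15) = 18; s(16) = 0; s(17) = 36; s(18) = 24; s(19) = 18; s(20) = 18; s(21) = 6; s(22) = 12; s(23) = 6; s(24) = 0; s(25) = 12; s(26) = 36; s(27) = 6; s(28) = 6; s(29) = 30; s(30) = 18; s(31) = 30; s(32) = 0; s(33) = 18; s(34) = 12; s(35) = 30; s(36) = 30; s(37) = 24; s(38) = 6; s(39) = 24; s(40) = 0; s(41) = 6; s(42) = 18; s(43) = 24; s(44) = 24; s(45) = 36; s(46) = 30; s(47) = 36; s(48) = 0; s(49) = 30.
The sequence repeats with period 48.
(247 - 0) mod 48 = 7, so s(247) = s(7) = 12.

12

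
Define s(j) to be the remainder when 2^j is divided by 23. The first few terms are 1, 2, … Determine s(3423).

Listing terms: s(0) = 1,  s(1) = 2,  s(2) = 4,  s(3) = 8,  s(4) = 16,  s(5) = 9,  s(6) = 18,  s(7) = 13,  s(8) = 3,  s(9) = 6,  s(10) = 12,  s(11) = 1.
Since s(11) = s(0) = 1, the sequence is periodic with period 11.
(3423 - 0) mod 11 = 2, so s(3423) = s(2) = 4.

4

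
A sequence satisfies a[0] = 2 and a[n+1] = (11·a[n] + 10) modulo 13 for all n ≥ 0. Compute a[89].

Computing terms: a[0] = 2,  a[1] = 6,  a[2] = 11,  a[3] = 1,  a[4] = 8,  a[5] = 7,  a[6] = 9,  a[7] = 5,  a[8] = 0,  a[9] = 10,  a[10] = 3,  a[11] = 4,  a[12] = 2.
Since a[12] = a[0] = 2, the sequence is periodic with period 12.
(89 - 0) mod 12 = 5, so a[89] = a[5] = 7.

7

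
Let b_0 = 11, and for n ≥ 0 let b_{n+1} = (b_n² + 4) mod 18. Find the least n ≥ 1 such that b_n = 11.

b_0 = 11; b_1 = 17; b_2 = 5; b_3 = 11.
Since b_3 = b_0 = 11, the sequence is periodic with period 3.
The value 11 next appears (with n ≥ 1) at b_3.

3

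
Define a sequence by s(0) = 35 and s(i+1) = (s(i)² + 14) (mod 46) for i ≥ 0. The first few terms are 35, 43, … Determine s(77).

23

Computing terms: s(0) = 35, s(1) = 43, s(2) = 23, s(3) = 37, s(4) = 3, s(5) = 23.
Since s(5) = s(2) = 23, the sequence is eventually periodic: after a pre-period of length 2 it cycles with period 3.
For i ≥ 2, s(i) depends only on (i - 2) mod 3. (77 - 2) mod 3 = 0, so s(77) = s(2) = 23.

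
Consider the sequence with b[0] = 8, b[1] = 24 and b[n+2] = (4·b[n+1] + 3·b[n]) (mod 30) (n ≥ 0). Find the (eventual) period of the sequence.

24

Listing terms: b[0] = 8; b[1] = 24; b[2] = 0; b[3] = 12; b[4] = 18; b[5] = 18; b[6] = 6; b[7] = 18; b[8] = 0; b[9] = 24; b[10] = 6; b[11] = 6; b[12] = 12; b[13] = 6; b[14] = 0; b[15] = 18; b[16] = 12; b[17] = 12; b[18] = 24; b[19] = 12; b[20] = 0; b[21] = 6; b[22] = 24; b[23] = 24; b[24] = 18; b[25] = 24; b[26] = 0.
Since (b[25], b[26]) = (b[1], b[2]) = (24, 0) (two consecutive terms determine the rest), the sequence is eventually periodic: after a pre-period of length 1 it cycles with period 24.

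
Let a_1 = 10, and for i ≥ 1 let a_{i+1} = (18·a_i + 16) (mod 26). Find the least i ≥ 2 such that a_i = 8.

We have a_1 = 10,  a_2 = 14,  a_3 = 8,  a_4 = 4,  a_5 = 10.
The sequence repeats with period 4.
The value 8 first appears (with i ≥ 2) at a_3.

3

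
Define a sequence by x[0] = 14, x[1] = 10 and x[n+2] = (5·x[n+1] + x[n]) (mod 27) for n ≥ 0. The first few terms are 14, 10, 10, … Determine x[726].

x[0] = 14,  x[1] = 10,  x[2] = 10,  x[3] = 6,  x[4] = 13,  x[5] = 17,  x[6] = 17,  x[7] = 21,  x[8] = 14,  x[9] = 10.
The sequence repeats with period 8.
So x[726] = x[0 + ((726-0) mod 8)] = x[6] = 17.

17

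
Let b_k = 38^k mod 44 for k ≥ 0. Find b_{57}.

b_0 = 1,  b_1 = 38,  b_2 = 36,  b_3 = 4,  b_4 = 20,  b_5 = 12,  b_6 = 16,  b_7 = 36.
Since b_7 = b_2 = 36, the sequence is eventually periodic: after a pre-period of length 2 it cycles with period 5.
For k ≥ 2, b_k depends only on (k - 2) mod 5. (57 - 2) mod 5 = 0, so b_{57} = b_2 = 36.

36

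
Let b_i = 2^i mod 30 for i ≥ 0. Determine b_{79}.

8

Listing terms: b_0 = 1,  b_1 = 2,  b_2 = 4,  b_3 = 8,  b_4 = 16,  b_5 = 2.
Since b_5 = b_1 = 2, the sequence is eventually periodic: after a pre-period of length 1 it cycles with period 4.
For i ≥ 1, b_i depends only on (i - 1) mod 4. (79 - 1) mod 4 = 2, so b_{79} = b_3 = 8.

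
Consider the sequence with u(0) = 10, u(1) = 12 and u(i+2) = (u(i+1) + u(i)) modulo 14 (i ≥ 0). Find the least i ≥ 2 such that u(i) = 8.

u(0) = 10,  u(1) = 12,  u(2) = 8,  u(3) = 6,  u(4) = 0,  u(5) = 6,  u(6) = 6,  u(7) = 12,  u(8) = 4,  u(9) = 2,  u(10) = 6,  u(11) = 8,  u(12) = 0,  u(13) = 8,  u(14) = 8,  u(15) = 2,  u(16) = 10,  u(17) = 12.
The sequence repeats with period 16.
The value 8 first appears (with i ≥ 2) at u(2).

2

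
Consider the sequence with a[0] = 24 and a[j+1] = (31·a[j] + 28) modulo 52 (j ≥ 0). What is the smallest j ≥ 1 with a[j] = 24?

Computing terms: a[0] = 24,  a[1] = 44,  a[2] = 40,  a[3] = 20,  a[4] = 24.
Since a[4] = a[0] = 24, the sequence is periodic with period 4.
The value 24 next appears (with j ≥ 1) at a[4].

4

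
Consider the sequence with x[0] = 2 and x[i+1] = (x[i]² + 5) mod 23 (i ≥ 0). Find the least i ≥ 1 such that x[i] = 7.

We have x[0] = 2; x[1] = 9; x[2] = 17; x[3] = 18; x[4] = 7; x[5] = 8; x[6] = 0; x[7] = 5; x[8] = 7.
Since x[8] = x[4] = 7, the sequence is eventually periodic: after a pre-period of length 4 it cycles with period 4.
The value 7 first appears (with i ≥ 1) at x[4].

4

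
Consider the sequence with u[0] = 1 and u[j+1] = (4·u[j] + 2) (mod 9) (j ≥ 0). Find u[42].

4

Computing terms: u[0] = 1; u[1] = 6; u[2] = 8; u[3] = 7; u[4] = 3; u[5] = 5; u[6] = 4; u[7] = 0; u[8] = 2; u[9] = 1.
The sequence repeats with period 9.
(42 - 0) mod 9 = 6, so u[42] = u[6] = 4.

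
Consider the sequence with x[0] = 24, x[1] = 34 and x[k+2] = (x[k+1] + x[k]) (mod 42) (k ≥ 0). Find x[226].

16

Listing terms: x[0] = 24, x[1] = 34, x[2] = 16, x[3] = 8, x[4] = 24, x[5] = 32, x[6] = 14, x[7] = 4, x[8] = 18, x[9] = 22, x[10] = 40, x[11] = 20, x[12] = 18, x[13] = 38, x[14] = 14, x[15] = 10, x[16] = 24, x[17] = 34.
Since (x[16], x[17]) = (x[0], x[1]) = (24, 34) (two consecutive terms determine the rest), the sequence is periodic with period 16.
(226 - 0) mod 16 = 2, so x[226] = x[2] = 16.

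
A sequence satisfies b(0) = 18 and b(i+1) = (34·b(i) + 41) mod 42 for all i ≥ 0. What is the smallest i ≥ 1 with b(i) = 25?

2

b(0) = 18, b(1) = 23, b(2) = 25, b(3) = 9, b(4) = 11, b(5) = 37, b(6) = 39, b(7) = 23.
Since b(7) = b(1) = 23, the sequence is eventually periodic: after a pre-period of length 1 it cycles with period 6.
The value 25 first appears (with i ≥ 1) at b(2).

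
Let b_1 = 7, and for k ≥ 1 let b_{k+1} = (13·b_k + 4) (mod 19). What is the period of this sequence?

18

We have b_1 = 7; b_2 = 0; b_3 = 4; b_4 = 18; b_5 = 10; b_6 = 1; b_7 = 17; b_8 = 16; b_9 = 3; b_{10} = 5; b_{11} = 12; b_{12} = 8; b_{13} = 13; b_{14} = 2; b_{15} = 11; b_{16} = 14; b_{17} = 15; b_{18} = 9; b_{19} = 7.
The sequence repeats with period 18.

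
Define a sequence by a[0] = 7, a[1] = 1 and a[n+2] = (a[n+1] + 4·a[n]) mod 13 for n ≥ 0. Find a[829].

a[0] = 7,  a[1] = 1,  a[2] = 3,  a[3] = 7,  a[4] = 6,  a[5] = 8,  a[6] = 6,  a[7] = 12,  a[8] = 10,  a[9] = 6,  a[10] = 7,  a[11] = 5,  a[12] = 7,  a[13] = 1.
Since (a[12], a[13]) = (a[0], a[1]) = (7, 1) (two consecutive terms determine the rest), the sequence is periodic with period 12.
So a[829] = a[0 + ((829-0) mod 12)] = a[1] = 1.

1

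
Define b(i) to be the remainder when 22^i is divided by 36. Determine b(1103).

16

Listing terms: b(1) = 22, b(2) = 16, b(3) = 28, b(4) = 4, b(5) = 16.
Since b(5) = b(2) = 16, the sequence is eventually periodic: after a pre-period of length 1 it cycles with period 3.
For i ≥ 2, b(i) depends only on (i - 2) mod 3. (1103 - 2) mod 3 = 0, so b(1103) = b(2) = 16.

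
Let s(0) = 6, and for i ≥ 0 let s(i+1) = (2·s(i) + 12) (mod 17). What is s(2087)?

Listing terms: s(0) = 6, s(1) = 7, s(2) = 9, s(3) = 13, s(4) = 4, s(5) = 3, s(6) = 1, s(7) = 14, s(8) = 6.
Since s(8) = s(0) = 6, the sequence is periodic with period 8.
So s(2087) = s(0 + ((2087-0) mod 8)) = s(7) = 14.

14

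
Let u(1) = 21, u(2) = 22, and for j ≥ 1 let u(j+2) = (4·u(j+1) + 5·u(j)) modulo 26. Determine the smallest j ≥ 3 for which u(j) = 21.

5

Computing terms: u(1) = 21,  u(2) = 22,  u(3) = 11,  u(4) = 24,  u(5) = 21,  u(6) = 22.
Since (u(5), u(6)) = (u(1), u(2)) = (21, 22) (two consecutive terms determine the rest), the sequence is periodic with period 4.
The value 21 next appears (with j ≥ 3) at u(5).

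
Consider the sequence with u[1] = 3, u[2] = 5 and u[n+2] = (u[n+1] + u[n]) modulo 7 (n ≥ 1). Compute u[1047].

6

We have u[1] = 3, u[2] = 5, u[3] = 1, u[4] = 6, u[5] = 0, u[6] = 6, u[7] = 6, u[8] = 5, u[9] = 4, u[10] = 2, u[11] = 6, u[12] = 1, u[13] = 0, u[14] = 1, u[15] = 1, u[16] = 2, u[17] = 3, u[18] = 5.
The sequence repeats with period 16.
(1047 - 1) mod 16 = 6, so u[1047] = u[7] = 6.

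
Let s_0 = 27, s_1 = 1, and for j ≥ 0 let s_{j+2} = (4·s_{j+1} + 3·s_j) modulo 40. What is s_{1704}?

27

s_0 = 27, s_1 = 1, s_2 = 5, s_3 = 23, s_4 = 27, s_5 = 17, s_6 = 29, s_7 = 7, s_8 = 35, s_9 = 1, s_{10} = 29, s_{11} = 39, s_{12} = 3, s_{13} = 9, s_{14} = 5, s_{15} = 7, s_{16} = 3, s_{17} = 33, s_{18} = 21, s_{19} = 23, s_{20} = 35, s_{21} = 9, s_{22} = 21, s_{23} = 31, s_{24} = 27, s_{25} = 1.
Since (s_{24}, s_{25}) = (s_0, s_1) = (27, 1) (two consecutive terms determine the rest), the sequence is periodic with period 24.
So s_{1704} = s_{0 + ((1704-0) mod 24)} = s_0 = 27.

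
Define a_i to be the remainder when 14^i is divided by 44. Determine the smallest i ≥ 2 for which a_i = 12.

5

Listing terms: a_1 = 14,  a_2 = 20,  a_3 = 16,  a_4 = 4,  a_5 = 12,  a_6 = 36,  a_7 = 20.
Since a_7 = a_2 = 20, the sequence is eventually periodic: after a pre-period of length 1 it cycles with period 5.
The value 12 first appears (with i ≥ 2) at a_5.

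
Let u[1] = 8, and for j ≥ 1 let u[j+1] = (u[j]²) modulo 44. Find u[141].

Listing terms: u[1] = 8; u[2] = 20; u[3] = 4; u[4] = 16; u[5] = 36; u[6] = 20.
Since u[6] = u[2] = 20, the sequence is eventually periodic: after a pre-period of length 1 it cycles with period 4.
For j ≥ 2, u[j] depends only on (j - 2) mod 4. (141 - 2) mod 4 = 3, so u[141] = u[5] = 36.

36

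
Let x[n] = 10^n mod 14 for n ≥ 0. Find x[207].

We have x[0] = 1,  x[1] = 10,  x[2] = 2,  x[3] = 6,  x[4] = 4,  x[5] = 12,  x[6] = 8,  x[7] = 10.
Since x[7] = x[1] = 10, the sequence is eventually periodic: after a pre-period of length 1 it cycles with period 6.
For n ≥ 1, x[n] depends only on (n - 1) mod 6. (207 - 1) mod 6 = 2, so x[207] = x[3] = 6.

6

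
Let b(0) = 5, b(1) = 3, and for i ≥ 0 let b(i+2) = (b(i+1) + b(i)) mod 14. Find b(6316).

9

We have b(0) = 5; b(1) = 3; b(2) = 8; b(3) = 11; b(4) = 5; b(5) = 2; b(6) = 7; b(7) = 9; b(8) = 2; b(9) = 11; b(10) = 13; b(11) = 10; b(12) = 9; b(13) = 5; b(14) = 0; b(15) = 5; b(16) = 5; b(17) = 10; b(18) = 1; b(19) = 11; b(20) = 12; b(21) = 9; b(22) = 7; b(23) = 2; b(24) = 9; b(25) = 11; b(26) = 6; b(27) = 3; b(28) = 9; b(29) = 12; b(30) = 7; b(31) = 5; b(32) = 12; b(33) = 3; b(34) = 1; b(35) = 4; b(36) = 5; b(37) = 9; b(38) = 0; b(39) = 9; b(40) = 9; b(41) = 4; b(42) = 13; b(43) = 3; b(44) = 2; b(45) = 5; b(46) = 7; b(47) = 12; b(48) = 5; b(49) = 3.
The sequence repeats with period 48.
So b(6316) = b(0 + ((6316-0) mod 48)) = b(28) = 9.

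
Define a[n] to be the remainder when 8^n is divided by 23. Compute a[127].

13

Computing terms: a[1] = 8; a[2] = 18; a[3] = 6; a[4] = 2; a[5] = 16; a[6] = 13; a[7] = 12; a[8] = 4; a[9] = 9; a[10] = 3; a[11] = 1; a[12] = 8.
Since a[12] = a[1] = 8, the sequence is periodic with period 11.
(127 - 1) mod 11 = 5, so a[127] = a[6] = 13.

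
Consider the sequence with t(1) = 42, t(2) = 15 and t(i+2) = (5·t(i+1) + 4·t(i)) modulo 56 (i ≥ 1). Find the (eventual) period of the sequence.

Listing terms: t(1) = 42, t(2) = 15, t(3) = 19, t(4) = 43, t(5) = 11, t(6) = 3, t(7) = 3, t(8) = 27, t(9) = 35, t(10) = 3, t(11) = 43, t(12) = 3, t(13) = 19, t(14) = 51, t(15) = 51, t(16) = 11, t(17) = 35, t(18) = 51, t(19) = 3, t(20) = 51, t(21) = 43, t(22) = 27, t(23) = 27, t(24) = 19, t(25) = 35, t(26) = 27, t(27) = 51, t(28) = 27, t(29) = 3, t(30) = 11, t(31) = 11, t(32) = 43, t(33) = 35, t(34) = 11, t(35) = 27, t(36) = 11, t(37) = 51, t(38) = 19, t(39) = 19, t(40) = 3, t(41) = 35, t(42) = 19, t(43) = 11, t(44) = 19, t(45) = 27, t(46) = 43, t(47) = 43, t(48) = 51, t(49) = 35, t(50) = 43, t(51) = 19, t(52) = 43.
Since (t(51), t(52)) = (t(3), t(4)) = (19, 43) (two consecutive terms determine the rest), the sequence is eventually periodic: after a pre-period of length 2 it cycles with period 48.

48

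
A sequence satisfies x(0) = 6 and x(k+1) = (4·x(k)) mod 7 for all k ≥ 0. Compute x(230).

We have x(0) = 6,  x(1) = 3,  x(2) = 5,  x(3) = 6.
Since x(3) = x(0) = 6, the sequence is periodic with period 3.
So x(230) = x(0 + ((230-0) mod 3)) = x(2) = 5.

5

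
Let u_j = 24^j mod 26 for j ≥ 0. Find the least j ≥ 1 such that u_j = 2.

7

u_0 = 1,  u_1 = 24,  u_2 = 4,  u_3 = 18,  u_4 = 16,  u_5 = 20,  u_6 = 12,  u_7 = 2,  u_8 = 22,  u_9 = 8,  u_{10} = 10,  u_{11} = 6,  u_{12} = 14,  u_{13} = 24.
Since u_{13} = u_1 = 24, the sequence is eventually periodic: after a pre-period of length 1 it cycles with period 12.
The value 2 first appears (with j ≥ 1) at u_7.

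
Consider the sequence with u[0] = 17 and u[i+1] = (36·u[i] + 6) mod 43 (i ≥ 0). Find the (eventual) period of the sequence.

3

u[0] = 17; u[1] = 16; u[2] = 23; u[3] = 17.
The sequence repeats with period 3.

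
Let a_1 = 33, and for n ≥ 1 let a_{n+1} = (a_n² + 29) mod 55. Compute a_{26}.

38

Listing terms: a_1 = 33, a_2 = 18, a_3 = 23, a_4 = 8, a_5 = 38, a_6 = 43, a_7 = 8.
Since a_7 = a_4 = 8, the sequence is eventually periodic: after a pre-period of length 3 it cycles with period 3.
For n ≥ 4, a_n depends only on (n - 4) mod 3. (26 - 4) mod 3 = 1, so a_{26} = a_5 = 38.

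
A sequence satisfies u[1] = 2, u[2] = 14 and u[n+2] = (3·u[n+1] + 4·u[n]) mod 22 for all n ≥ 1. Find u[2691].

u[1] = 2; u[2] = 14; u[3] = 6; u[4] = 8; u[5] = 4; u[6] = 0; u[7] = 16; u[8] = 4; u[9] = 10; u[10] = 2; u[11] = 2; u[12] = 14.
Since (u[11], u[12]) = (u[1], u[2]) = (2, 14) (two consecutive terms determine the rest), the sequence is periodic with period 10.
So u[2691] = u[1 + ((2691-1) mod 10)] = u[1] = 2.

2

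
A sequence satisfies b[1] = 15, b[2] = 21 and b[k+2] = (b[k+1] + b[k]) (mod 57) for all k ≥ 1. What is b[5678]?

Listing terms: b[1] = 15; b[2] = 21; b[3] = 36; b[4] = 0; b[5] = 36; b[6] = 36; b[7] = 15; b[8] = 51; b[9] = 9; b[10] = 3; b[11] = 12; b[12] = 15; b[13] = 27; b[14] = 42; b[15] = 12; b[16] = 54; b[17] = 9; b[18] = 6; b[19] = 15; b[20] = 21.
The sequence repeats with period 18.
(5678 - 1) mod 18 = 7, so b[5678] = b[8] = 51.

51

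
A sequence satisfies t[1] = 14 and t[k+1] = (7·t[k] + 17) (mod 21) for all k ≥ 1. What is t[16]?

17

We have t[1] = 14,  t[2] = 10,  t[3] = 3,  t[4] = 17,  t[5] = 10.
Since t[5] = t[2] = 10, the sequence is eventually periodic: after a pre-period of length 1 it cycles with period 3.
For k ≥ 2, t[k] depends only on (k - 2) mod 3. (16 - 2) mod 3 = 2, so t[16] = t[4] = 17.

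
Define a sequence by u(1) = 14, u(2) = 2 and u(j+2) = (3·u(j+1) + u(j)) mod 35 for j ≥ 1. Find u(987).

15

Computing terms: u(1) = 14; u(2) = 2; u(3) = 20; u(4) = 27; u(5) = 31; u(6) = 15; u(7) = 6; u(8) = 33; u(9) = 0; u(10) = 33; u(11) = 29; u(12) = 15; u(13) = 4; u(14) = 27; u(15) = 15; u(16) = 2; u(17) = 21; u(18) = 30; u(19) = 6; u(20) = 13; u(21) = 10; u(22) = 8; u(23) = 34; u(24) = 5; u(25) = 14; u(26) = 12; u(27) = 15; u(28) = 22; u(29) = 11; u(30) = 20; u(31) = 1; u(32) = 23; u(33) = 0; u(34) = 23; u(35) = 34; u(36) = 20; u(37) = 24; u(38) = 22; u(39) = 20; u(40) = 12; u(41) = 21; u(42) = 5; u(43) = 1; u(44) = 8; u(45) = 25; u(46) = 13; u(47) = 29; u(48) = 30; u(49) = 14; u(50) = 2.
Since (u(49), u(50)) = (u(1), u(2)) = (14, 2) (two consecutive terms determine the rest), the sequence is periodic with period 48.
So u(987) = u(1 + ((987-1) mod 48)) = u(27) = 15.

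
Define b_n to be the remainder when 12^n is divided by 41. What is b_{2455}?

Computing terms: b_0 = 1, b_1 = 12, b_2 = 21, b_3 = 6, b_4 = 31, b_5 = 3, b_6 = 36, b_7 = 22, b_8 = 18, b_9 = 11, b_{10} = 9, b_{11} = 26, b_{12} = 25, b_{13} = 13, b_{14} = 33, b_{15} = 27, b_{16} = 37, b_{17} = 34, b_{18} = 39, b_{19} = 17, b_{20} = 40, b_{21} = 29, b_{22} = 20, b_{23} = 35, b_{24} = 10, b_{25} = 38, b_{26} = 5, b_{27} = 19, b_{28} = 23, b_{29} = 30, b_{30} = 32, b_{31} = 15, b_{32} = 16, b_{33} = 28, b_{34} = 8, b_{35} = 14, b_{36} = 4, b_{37} = 7, b_{38} = 2, b_{39} = 24, b_{40} = 1.
The sequence repeats with period 40.
So b_{2455} = b_{0 + ((2455-0) mod 40)} = b_{15} = 27.

27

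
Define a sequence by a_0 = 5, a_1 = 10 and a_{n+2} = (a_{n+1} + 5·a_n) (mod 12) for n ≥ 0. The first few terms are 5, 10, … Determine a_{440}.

a_0 = 5,  a_1 = 10,  a_2 = 11,  a_3 = 1,  a_4 = 8,  a_5 = 1,  a_6 = 5,  a_7 = 10.
Since (a_6, a_7) = (a_0, a_1) = (5, 10) (two consecutive terms determine the rest), the sequence is periodic with period 6.
So a_{440} = a_{0 + ((440-0) mod 6)} = a_2 = 11.

11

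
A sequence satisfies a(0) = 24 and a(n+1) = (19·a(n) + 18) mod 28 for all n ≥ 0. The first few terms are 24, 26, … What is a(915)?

Computing terms: a(0) = 24, a(1) = 26, a(2) = 8, a(3) = 2, a(4) = 0, a(5) = 18, a(6) = 24.
The sequence repeats with period 6.
So a(915) = a(0 + ((915-0) mod 6)) = a(3) = 2.

2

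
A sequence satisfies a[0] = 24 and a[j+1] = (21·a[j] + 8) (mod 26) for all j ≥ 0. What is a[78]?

We have a[0] = 24,  a[1] = 18,  a[2] = 22,  a[3] = 2,  a[4] = 24.
The sequence repeats with period 4.
So a[78] = a[0 + ((78-0) mod 4)] = a[2] = 22.

22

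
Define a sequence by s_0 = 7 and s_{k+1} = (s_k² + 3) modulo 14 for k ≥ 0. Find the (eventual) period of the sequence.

6

We have s_0 = 7, s_1 = 10, s_2 = 5, s_3 = 0, s_4 = 3, s_5 = 12, s_6 = 7.
The sequence repeats with period 6.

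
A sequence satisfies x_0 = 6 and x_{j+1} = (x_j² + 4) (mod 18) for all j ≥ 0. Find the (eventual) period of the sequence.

We have x_0 = 6, x_1 = 4, x_2 = 2, x_3 = 8, x_4 = 14, x_5 = 2.
Since x_5 = x_2 = 2, the sequence is eventually periodic: after a pre-period of length 2 it cycles with period 3.

3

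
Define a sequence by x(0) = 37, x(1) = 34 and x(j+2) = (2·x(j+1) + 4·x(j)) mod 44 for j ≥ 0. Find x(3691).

We have x(0) = 37; x(1) = 34; x(2) = 40; x(3) = 40; x(4) = 20; x(5) = 24; x(6) = 40; x(7) = 0; x(8) = 28; x(9) = 12; x(10) = 4; x(11) = 12; x(12) = 40; x(13) = 40.
Since (x(12), x(13)) = (x(2), x(3)) = (40, 40) (two consecutive terms determine the rest), the sequence is eventually periodic: after a pre-period of length 2 it cycles with period 10.
For j ≥ 2, x(j) depends only on (j - 2) mod 10. (3691 - 2) mod 10 = 9, so x(3691) = x(11) = 12.

12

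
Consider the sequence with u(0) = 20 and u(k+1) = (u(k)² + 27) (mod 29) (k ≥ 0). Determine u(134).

We have u(0) = 20; u(1) = 21; u(2) = 4; u(3) = 14; u(4) = 20.
The sequence repeats with period 4.
(134 - 0) mod 4 = 2, so u(134) = u(2) = 4.

4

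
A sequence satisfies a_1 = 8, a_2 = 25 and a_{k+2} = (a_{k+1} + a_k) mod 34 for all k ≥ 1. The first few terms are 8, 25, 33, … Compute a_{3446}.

19

Computing terms: a_1 = 8; a_2 = 25; a_3 = 33; a_4 = 24; a_5 = 23; a_6 = 13; a_7 = 2; a_8 = 15; a_9 = 17; a_{10} = 32; a_{11} = 15; a_{12} = 13; a_{13} = 28; a_{14} = 7; a_{15} = 1; a_{16} = 8; a_{17} = 9; a_{18} = 17; a_{19} = 26; a_{20} = 9; a_{21} = 1; a_{22} = 10; a_{23} = 11; a_{24} = 21; a_{25} = 32; a_{26} = 19; a_{27} = 17; a_{28} = 2; a_{29} = 19; a_{30} = 21; a_{31} = 6; a_{32} = 27; a_{33} = 33; a_{34} = 26; a_{35} = 25; a_{36} = 17; a_{37} = 8; a_{38} = 25.
The sequence repeats with period 36.
So a_{3446} = a_{1 + ((3446-1) mod 36)} = a_{26} = 19.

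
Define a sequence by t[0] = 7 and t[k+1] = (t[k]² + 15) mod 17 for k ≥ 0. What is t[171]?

7

Computing terms: t[0] = 7,  t[1] = 13,  t[2] = 14,  t[3] = 7.
The sequence repeats with period 3.
(171 - 0) mod 3 = 0, so t[171] = t[0] = 7.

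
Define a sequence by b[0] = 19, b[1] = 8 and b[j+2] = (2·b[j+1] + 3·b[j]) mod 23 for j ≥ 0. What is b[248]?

11

Computing terms: b[0] = 19,  b[1] = 8,  b[2] = 4,  b[3] = 9,  b[4] = 7,  b[5] = 18,  b[6] = 11,  b[7] = 7,  b[8] = 1,  b[9] = 0,  b[10] = 3,  b[11] = 6,  b[12] = 21,  b[13] = 14,  b[14] = 22,  b[15] = 17,  b[16] = 8,  b[17] = 21,  b[18] = 20,  b[19] = 11,  b[20] = 13,  b[21] = 13,  b[22] = 19,  b[23] = 8.
The sequence repeats with period 22.
(248 - 0) mod 22 = 6, so b[248] = b[6] = 11.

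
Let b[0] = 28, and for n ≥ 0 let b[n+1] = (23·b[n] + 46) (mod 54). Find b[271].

Computing terms: b[0] = 28; b[1] = 42; b[2] = 40; b[3] = 48; b[4] = 16; b[5] = 36; b[6] = 10; b[7] = 6; b[8] = 22; b[9] = 12; b[10] = 52; b[11] = 0; b[12] = 46; b[13] = 24; b[14] = 4; b[15] = 30; b[16] = 34; b[17] = 18; b[18] = 28.
The sequence repeats with period 18.
(271 - 0) mod 18 = 1, so b[271] = b[1] = 42.

42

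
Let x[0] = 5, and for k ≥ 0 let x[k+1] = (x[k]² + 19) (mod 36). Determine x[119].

20

Computing terms: x[0] = 5, x[1] = 8, x[2] = 11, x[3] = 32, x[4] = 35, x[5] = 20, x[6] = 23, x[7] = 8.
Since x[7] = x[1] = 8, the sequence is eventually periodic: after a pre-period of length 1 it cycles with period 6.
For k ≥ 1, x[k] depends only on (k - 1) mod 6. (119 - 1) mod 6 = 4, so x[119] = x[5] = 20.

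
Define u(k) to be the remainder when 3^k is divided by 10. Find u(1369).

Computing terms: u(1) = 3, u(2) = 9, u(3) = 7, u(4) = 1, u(5) = 3.
The sequence repeats with period 4.
So u(1369) = u(1 + ((1369-1) mod 4)) = u(1) = 3.

3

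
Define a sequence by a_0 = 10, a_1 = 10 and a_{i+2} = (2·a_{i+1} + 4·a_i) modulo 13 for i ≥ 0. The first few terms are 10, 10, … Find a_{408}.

11

Listing terms: a_0 = 10; a_1 = 10; a_2 = 8; a_3 = 4; a_4 = 1; a_5 = 5; a_6 = 1; a_7 = 9; a_8 = 9; a_9 = 2; a_{10} = 1; a_{11} = 10; a_{12} = 11; a_{13} = 10; a_{14} = 12; a_{15} = 12; a_{16} = 7; a_{17} = 10; a_{18} = 9; a_{19} = 6; a_{20} = 9; a_{21} = 3; a_{22} = 3; a_{23} = 5; a_{24} = 9; a_{25} = 12; a_{26} = 8; a_{27} = 12; a_{28} = 4; a_{29} = 4; a_{30} = 11; a_{31} = 12; a_{32} = 3; a_{33} = 2; a_{34} = 3; a_{35} = 1; a_{36} = 1; a_{37} = 6; a_{38} = 3; a_{39} = 4; a_{40} = 7; a_{41} = 4; a_{42} = 10; a_{43} = 10.
The sequence repeats with period 42.
So a_{408} = a_{0 + ((408-0) mod 42)} = a_{30} = 11.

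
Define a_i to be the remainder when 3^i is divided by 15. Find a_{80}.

6

a_0 = 1; a_1 = 3; a_2 = 9; a_3 = 12; a_4 = 6; a_5 = 3.
Since a_5 = a_1 = 3, the sequence is eventually periodic: after a pre-period of length 1 it cycles with period 4.
For i ≥ 1, a_i depends only on (i - 1) mod 4. (80 - 1) mod 4 = 3, so a_{80} = a_4 = 6.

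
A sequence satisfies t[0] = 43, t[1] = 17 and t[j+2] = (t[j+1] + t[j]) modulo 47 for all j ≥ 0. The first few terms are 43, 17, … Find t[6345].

Computing terms: t[0] = 43, t[1] = 17, t[2] = 13, t[3] = 30, t[4] = 43, t[5] = 26, t[6] = 22, t[7] = 1, t[8] = 23, t[9] = 24, t[10] = 0, t[11] = 24, t[12] = 24, t[13] = 1, t[14] = 25, t[15] = 26, t[16] = 4, t[17] = 30, t[18] = 34, t[19] = 17, t[20] = 4, t[21] = 21, t[22] = 25, t[23] = 46, t[24] = 24, t[25] = 23, t[26] = 0, t[27] = 23, t[28] = 23, t[29] = 46, t[30] = 22, t[31] = 21, t[32] = 43, t[33] = 17.
The sequence repeats with period 32.
So t[6345] = t[0 + ((6345-0) mod 32)] = t[9] = 24.

24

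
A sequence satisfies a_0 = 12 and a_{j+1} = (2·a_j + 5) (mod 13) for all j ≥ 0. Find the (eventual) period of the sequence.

Computing terms: a_0 = 12,  a_1 = 3,  a_2 = 11,  a_3 = 1,  a_4 = 7,  a_5 = 6,  a_6 = 4,  a_7 = 0,  a_8 = 5,  a_9 = 2,  a_{10} = 9,  a_{11} = 10,  a_{12} = 12.
The sequence repeats with period 12.

12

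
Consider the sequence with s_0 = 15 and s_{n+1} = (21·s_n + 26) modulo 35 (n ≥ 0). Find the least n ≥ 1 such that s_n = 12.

2

Listing terms: s_0 = 15; s_1 = 26; s_2 = 12; s_3 = 33; s_4 = 19; s_5 = 5; s_6 = 26.
Since s_6 = s_1 = 26, the sequence is eventually periodic: after a pre-period of length 1 it cycles with period 5.
The value 12 first appears (with n ≥ 1) at s_2.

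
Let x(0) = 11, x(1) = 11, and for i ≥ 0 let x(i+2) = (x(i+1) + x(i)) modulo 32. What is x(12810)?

Computing terms: x(0) = 11; x(1) = 11; x(2) = 22; x(3) = 1; x(4) = 23; x(5) = 24; x(6) = 15; x(7) = 7; x(8) = 22; x(9) = 29; x(10) = 19; x(11) = 16; x(12) = 3; x(13) = 19; x(14) = 22; x(15) = 9; x(16) = 31; x(17) = 8; x(18) = 7; x(19) = 15; x(20) = 22; x(21) = 5; x(22) = 27; x(23) = 0; x(24) = 27; x(25) = 27; x(26) = 22; x(27) = 17; x(28) = 7; x(29) = 24; x(30) = 31; x(31) = 23; x(32) = 22; x(33) = 13; x(34) = 3; x(35) = 16; x(36) = 19; x(37) = 3; x(38) = 22; x(39) = 25; x(40) = 15; x(41) = 8; x(42) = 23; x(43) = 31; x(44) = 22; x(45) = 21; x(46) = 11; x(47) = 0; x(48) = 11; x(49) = 11.
Since (x(48), x(49)) = (x(0), x(1)) = (11, 11) (two consecutive terms determine the rest), the sequence is periodic with period 48.
(12810 - 0) mod 48 = 42, so x(12810) = x(42) = 23.

23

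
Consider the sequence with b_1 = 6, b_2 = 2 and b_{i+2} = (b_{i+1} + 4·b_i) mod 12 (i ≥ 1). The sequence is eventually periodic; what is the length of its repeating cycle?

8

Computing terms: b_1 = 6; b_2 = 2; b_3 = 2; b_4 = 10; b_5 = 6; b_6 = 10; b_7 = 10; b_8 = 2; b_9 = 6; b_{10} = 2.
Since (b_9, b_{10}) = (b_1, b_2) = (6, 2) (two consecutive terms determine the rest), the sequence is periodic with period 8.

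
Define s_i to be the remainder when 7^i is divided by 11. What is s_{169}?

8

We have s_1 = 7,  s_2 = 5,  s_3 = 2,  s_4 = 3,  s_5 = 10,  s_6 = 4,  s_7 = 6,  s_8 = 9,  s_9 = 8,  s_{10} = 1,  s_{11} = 7.
The sequence repeats with period 10.
(169 - 1) mod 10 = 8, so s_{169} = s_9 = 8.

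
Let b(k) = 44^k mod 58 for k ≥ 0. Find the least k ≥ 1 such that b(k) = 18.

We have b(0) = 1, b(1) = 44, b(2) = 22, b(3) = 40, b(4) = 20, b(5) = 10, b(6) = 34, b(7) = 46, b(8) = 52, b(9) = 26, b(10) = 42, b(11) = 50, b(12) = 54, b(13) = 56, b(14) = 28, b(15) = 14, b(16) = 36, b(17) = 18, b(18) = 38, b(19) = 48, b(20) = 24, b(21) = 12, b(22) = 6, b(23) = 32, b(24) = 16, b(25) = 8, b(26) = 4, b(27) = 2, b(28) = 30, b(29) = 44.
Since b(29) = b(1) = 44, the sequence is eventually periodic: after a pre-period of length 1 it cycles with period 28.
The value 18 first appears (with k ≥ 1) at b(17).

17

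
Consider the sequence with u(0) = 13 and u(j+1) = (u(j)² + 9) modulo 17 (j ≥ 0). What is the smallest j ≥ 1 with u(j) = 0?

u(0) = 13, u(1) = 8, u(2) = 5, u(3) = 0, u(4) = 9, u(5) = 5.
Since u(5) = u(2) = 5, the sequence is eventually periodic: after a pre-period of length 2 it cycles with period 3.
The value 0 first appears (with j ≥ 1) at u(3).

3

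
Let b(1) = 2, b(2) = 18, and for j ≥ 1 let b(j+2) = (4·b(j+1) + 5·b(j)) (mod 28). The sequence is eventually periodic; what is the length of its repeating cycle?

We have b(1) = 2, b(2) = 18, b(3) = 26, b(4) = 26, b(5) = 10, b(6) = 2, b(7) = 2, b(8) = 18.
Since (b(7), b(8)) = (b(1), b(2)) = (2, 18) (two consecutive terms determine the rest), the sequence is periodic with period 6.

6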